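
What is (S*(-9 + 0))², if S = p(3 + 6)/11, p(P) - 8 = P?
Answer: 23409/121 ≈ 193.46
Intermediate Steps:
p(P) = 8 + P
S = 17/11 (S = (8 + (3 + 6))/11 = (8 + 9)*(1/11) = 17*(1/11) = 17/11 ≈ 1.5455)
(S*(-9 + 0))² = (17*(-9 + 0)/11)² = ((17/11)*(-9))² = (-153/11)² = 23409/121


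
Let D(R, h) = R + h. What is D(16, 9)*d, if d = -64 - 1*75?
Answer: -3475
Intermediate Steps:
d = -139 (d = -64 - 75 = -139)
D(16, 9)*d = (16 + 9)*(-139) = 25*(-139) = -3475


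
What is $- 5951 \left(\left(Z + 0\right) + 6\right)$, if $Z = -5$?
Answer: $-5951$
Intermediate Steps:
$- 5951 \left(\left(Z + 0\right) + 6\right) = - 5951 \left(\left(-5 + 0\right) + 6\right) = - 5951 \left(-5 + 6\right) = \left(-5951\right) 1 = -5951$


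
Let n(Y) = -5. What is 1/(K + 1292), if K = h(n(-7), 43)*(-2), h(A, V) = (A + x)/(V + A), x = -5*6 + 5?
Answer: 19/24578 ≈ 0.00077305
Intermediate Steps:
x = -25 (x = -30 + 5 = -25)
h(A, V) = (-25 + A)/(A + V) (h(A, V) = (A - 25)/(V + A) = (-25 + A)/(A + V))
K = 30/19 (K = ((-25 - 5)/(-5 + 43))*(-2) = (-30/38)*(-2) = ((1/38)*(-30))*(-2) = -15/19*(-2) = 30/19 ≈ 1.5789)
1/(K + 1292) = 1/(30/19 + 1292) = 1/(24578/19) = 19/24578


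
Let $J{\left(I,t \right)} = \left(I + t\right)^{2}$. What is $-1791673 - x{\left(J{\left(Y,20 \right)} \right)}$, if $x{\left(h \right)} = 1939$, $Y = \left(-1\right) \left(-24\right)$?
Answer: $-1793612$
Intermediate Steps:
$Y = 24$
$-1791673 - x{\left(J{\left(Y,20 \right)} \right)} = -1791673 - 1939 = -1793612$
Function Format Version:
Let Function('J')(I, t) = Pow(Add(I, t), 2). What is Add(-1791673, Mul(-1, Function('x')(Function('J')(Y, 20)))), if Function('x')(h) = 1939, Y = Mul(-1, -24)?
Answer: -1793612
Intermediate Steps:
Y = 24
Add(-1791673, Mul(-1, Function('x')(Function('J')(Y, 20)))) = Add(-1791673, Mul(-1, 1939)) = Add(-1791673, -1939) = -1793612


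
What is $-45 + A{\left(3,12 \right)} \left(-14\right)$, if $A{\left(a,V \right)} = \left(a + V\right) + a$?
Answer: $-297$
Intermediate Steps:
$A{\left(a,V \right)} = V + 2 a$ ($A{\left(a,V \right)} = \left(V + a\right) + a = V + 2 a$)
$-45 + A{\left(3,12 \right)} \left(-14\right) = -45 + \left(12 + 2 \cdot 3\right) \left(-14\right) = -45 + \left(12 + 6\right) \left(-14\right) = -45 + 18 \left(-14\right) = -45 - 252 = -297$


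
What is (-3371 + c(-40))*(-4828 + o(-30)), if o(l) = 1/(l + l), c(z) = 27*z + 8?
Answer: 429017561/20 ≈ 2.1451e+7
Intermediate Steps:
c(z) = 8 + 27*z
o(l) = 1/(2*l)
(-3371 + c(-40))*(-4828 + o(-30)) = (-3371 + (8 + 27*(-40)))*(-4828 + (1/2)/(-30)) = (-3371 + (8 - 1080))*(-4828 + (1/2)*(-1/30)) = (-3371 - 1072)*(-4828 - 1/60) = -4443*(-289681/60) = 429017561/20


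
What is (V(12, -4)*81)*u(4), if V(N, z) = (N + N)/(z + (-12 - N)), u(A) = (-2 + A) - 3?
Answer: 486/7 ≈ 69.429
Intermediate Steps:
u(A) = -5 + A
V(N, z) = 2*N/(-12 + z - N) (V(N, z) = (2*N)/(-12 + z - N) = 2*N/(-12 + z - N))
(V(12, -4)*81)*u(4) = ((2*12/(-12 - 4 - 1*12))*81)*(-5 + 4) = ((2*12/(-12 - 4 - 12))*81)*(-1) = ((2*12/(-28))*81)*(-1) = ((2*12*(-1/28))*81)*(-1) = -6/7*81*(-1) = -486/7*(-1) = 486/7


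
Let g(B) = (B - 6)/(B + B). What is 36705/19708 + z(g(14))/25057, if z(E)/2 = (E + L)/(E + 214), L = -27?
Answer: 344892101677/185183758500 ≈ 1.8624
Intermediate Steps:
g(B) = (-6 + B)/(2*B) (g(B) = (-6 + B)/((2*B)) = (-6 + B)*(1/(2*B)) = (-6 + B)/(2*B))
z(E) = 2*(-27 + E)/(214 + E) (z(E) = 2*((E - 27)/(E + 214)) = 2*((-27 + E)/(214 + E)) = 2*(-27 + E)/(214 + E))
36705/19708 + z(g(14))/25057 = 36705/19708 + (2*(-27 + (½)*(-6 + 14)/14)/(214 + (½)*(-6 + 14)/14))/25057 = 36705*(1/19708) + (2*(-27 + (½)*(1/14)*8)/(214 + (½)*(1/14)*8))*(1/25057) = 36705/19708 + (2*(-27 + 2/7)/(214 + 2/7))*(1/25057) = 36705/19708 + (2*(-187/7)/(1500/7))*(1/25057) = 36705/19708 + (2*(7/1500)*(-187/7))*(1/25057) = 36705/19708 - 187/750*1/25057 = 36705/19708 - 187/18792750 = 344892101677/185183758500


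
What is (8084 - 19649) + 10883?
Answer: -682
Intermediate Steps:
(8084 - 19649) + 10883 = -11565 + 10883 = -682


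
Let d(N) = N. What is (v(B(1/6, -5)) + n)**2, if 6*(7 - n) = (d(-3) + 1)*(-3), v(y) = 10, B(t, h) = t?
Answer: 256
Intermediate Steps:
n = 6 (n = 7 - (-3 + 1)*(-3)/6 = 7 - (-1)*(-3)/3 = 7 - 1/6*6 = 7 - 1 = 6)
(v(B(1/6, -5)) + n)**2 = (10 + 6)**2 = 16**2 = 256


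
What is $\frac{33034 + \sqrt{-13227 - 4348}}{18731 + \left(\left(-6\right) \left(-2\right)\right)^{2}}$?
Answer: $\frac{33034}{18875} + \frac{i \sqrt{703}}{3775} \approx 1.7501 + 0.0070236 i$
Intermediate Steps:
$\frac{33034 + \sqrt{-13227 - 4348}}{18731 + \left(\left(-6\right) \left(-2\right)\right)^{2}} = \frac{33034 + \sqrt{-17575}}{18731 + 12^{2}} = \frac{33034 + 5 i \sqrt{703}}{18731 + 144} = \frac{33034 + 5 i \sqrt{703}}{18875} = \left(33034 + 5 i \sqrt{703}\right) \frac{1}{18875} = \frac{33034}{18875} + \frac{i \sqrt{703}}{3775}$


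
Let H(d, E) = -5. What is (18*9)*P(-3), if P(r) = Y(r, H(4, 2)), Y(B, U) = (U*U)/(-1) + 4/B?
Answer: -4266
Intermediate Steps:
Y(B, U) = -U**2 + 4/B (Y(B, U) = U**2*(-1) + 4/B = -U**2 + 4/B)
P(r) = -25 + 4/r (P(r) = -1*(-5)**2 + 4/r = -1*25 + 4/r = -25 + 4/r)
(18*9)*P(-3) = (18*9)*(-25 + 4/(-3)) = 162*(-25 + 4*(-1/3)) = 162*(-25 - 4/3) = 162*(-79/3) = -4266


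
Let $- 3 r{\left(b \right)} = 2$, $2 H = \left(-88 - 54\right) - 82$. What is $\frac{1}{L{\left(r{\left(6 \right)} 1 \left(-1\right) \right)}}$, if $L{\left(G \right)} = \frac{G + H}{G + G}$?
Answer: $- \frac{2}{167} \approx -0.011976$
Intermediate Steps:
$H = -112$ ($H = \frac{\left(-88 - 54\right) - 82}{2} = \frac{-142 - 82}{2} = \frac{1}{2} \left(-224\right) = -112$)
$r{\left(b \right)} = - \frac{2}{3}$ ($r{\left(b \right)} = \left(- \frac{1}{3}\right) 2 = - \frac{2}{3}$)
$L{\left(G \right)} = \frac{-112 + G}{2 G}$ ($L{\left(G \right)} = \frac{G - 112}{G + G} = \frac{-112 + G}{2 G}$)
$\frac{1}{L{\left(r{\left(6 \right)} 1 \left(-1\right) \right)}} = \frac{1}{\frac{1}{2} \frac{1}{\left(- \frac{2}{3}\right) 1 \left(-1\right)} \left(-112 + \left(- \frac{2}{3}\right) 1 \left(-1\right)\right)} = \frac{1}{\frac{1}{2} \frac{1}{\left(- \frac{2}{3}\right) \left(-1\right)} \left(-112 - - \frac{2}{3}\right)} = \frac{1}{\frac{1}{2} \frac{1}{\frac{2}{3}} \left(-112 + \frac{2}{3}\right)} = \frac{1}{\frac{1}{2} \cdot \frac{3}{2} \left(- \frac{334}{3}\right)} = \frac{1}{- \frac{167}{2}} = - \frac{2}{167}$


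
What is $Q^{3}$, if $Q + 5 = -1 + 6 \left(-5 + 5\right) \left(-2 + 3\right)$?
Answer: $-216$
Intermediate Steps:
$Q = -6$ ($Q = -5 - \left(1 - 6 \left(-5 + 5\right) \left(-2 + 3\right)\right) = -5 - \left(1 - 6 \cdot 0 \cdot 1\right) = -5 + \left(-1 + 6 \cdot 0\right) = -5 + \left(-1 + 0\right) = -5 - 1 = -6$)
$Q^{3} = \left(-6\right)^{3} = -216$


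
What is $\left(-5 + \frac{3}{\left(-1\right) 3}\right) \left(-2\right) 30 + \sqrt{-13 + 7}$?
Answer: $360 + i \sqrt{6} \approx 360.0 + 2.4495 i$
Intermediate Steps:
$\left(-5 + \frac{3}{\left(-1\right) 3}\right) \left(-2\right) 30 + \sqrt{-13 + 7} = \left(-5 + \frac{3}{-3}\right) \left(-2\right) 30 + \sqrt{-6} = \left(-5 + 3 \left(- \frac{1}{3}\right)\right) \left(-2\right) 30 + i \sqrt{6} = \left(-5 - 1\right) \left(-2\right) 30 + i \sqrt{6} = \left(-6\right) \left(-2\right) 30 + i \sqrt{6} = 12 \cdot 30 + i \sqrt{6} = 360 + i \sqrt{6}$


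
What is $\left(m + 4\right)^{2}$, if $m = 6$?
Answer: $100$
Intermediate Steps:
$\left(m + 4\right)^{2} = \left(6 + 4\right)^{2} = 10^{2} = 100$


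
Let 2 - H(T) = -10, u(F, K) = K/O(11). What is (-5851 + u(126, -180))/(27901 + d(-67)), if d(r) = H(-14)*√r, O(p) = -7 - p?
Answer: -162969741/778475449 + 70092*I*√67/778475449 ≈ -0.20934 + 0.00073699*I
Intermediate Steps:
u(F, K) = -K/18 (u(F, K) = K/(-7 - 1*11) = K/(-7 - 11) = K/(-18) = K*(-1/18) = -K/18)
H(T) = 12 (H(T) = 2 - 1*(-10) = 2 + 10 = 12)
d(r) = 12*√r
(-5851 + u(126, -180))/(27901 + d(-67)) = (-5851 - 1/18*(-180))/(27901 + 12*√(-67)) = (-5851 + 10)/(27901 + 12*(I*√67)) = -5841/(27901 + 12*I*√67)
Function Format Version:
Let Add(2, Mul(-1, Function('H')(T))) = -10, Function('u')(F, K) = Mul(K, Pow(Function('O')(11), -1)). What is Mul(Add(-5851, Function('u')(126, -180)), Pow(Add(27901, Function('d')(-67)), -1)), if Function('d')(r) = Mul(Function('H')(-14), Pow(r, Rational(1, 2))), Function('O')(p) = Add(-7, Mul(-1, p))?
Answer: Add(Rational(-162969741, 778475449), Mul(Rational(70092, 778475449), I, Pow(67, Rational(1, 2)))) ≈ Add(-0.20934, Mul(0.00073699, I))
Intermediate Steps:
Function('u')(F, K) = Mul(Rational(-1, 18), K) (Function('u')(F, K) = Mul(K, Pow(Add(-7, Mul(-1, 11)), -1)) = Mul(K, Pow(Add(-7, -11), -1)) = Mul(K, Pow(-18, -1)) = Mul(K, Rational(-1, 18)) = Mul(Rational(-1, 18), K))
Function('H')(T) = 12 (Function('H')(T) = Add(2, Mul(-1, -10)) = Add(2, 10) = 12)
Function('d')(r) = Mul(12, Pow(r, Rational(1, 2)))
Mul(Add(-5851, Function('u')(126, -180)), Pow(Add(27901, Function('d')(-67)), -1)) = Mul(Add(-5851, Mul(Rational(-1, 18), -180)), Pow(Add(27901, Mul(12, Pow(-67, Rational(1, 2)))), -1)) = Mul(Add(-5851, 10), Pow(Add(27901, Mul(12, Mul(I, Pow(67, Rational(1, 2))))), -1)) = Mul(-5841, Pow(Add(27901, Mul(12, I, Pow(67, Rational(1, 2)))), -1))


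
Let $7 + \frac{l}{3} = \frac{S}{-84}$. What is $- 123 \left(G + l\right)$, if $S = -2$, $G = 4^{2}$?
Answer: $\frac{8487}{14} \approx 606.21$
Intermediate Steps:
$G = 16$
$l = - \frac{293}{14}$ ($l = -21 + 3 \left(- \frac{2}{-84}\right) = -21 + 3 \left(\left(-2\right) \left(- \frac{1}{84}\right)\right) = -21 + 3 \cdot \frac{1}{42} = -21 + \frac{1}{14} = - \frac{293}{14} \approx -20.929$)
$- 123 \left(G + l\right) = - 123 \left(16 - \frac{293}{14}\right) = \left(-123\right) \left(- \frac{69}{14}\right) = \frac{8487}{14}$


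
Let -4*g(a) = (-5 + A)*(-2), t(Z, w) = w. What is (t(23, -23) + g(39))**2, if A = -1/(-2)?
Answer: 10201/16 ≈ 637.56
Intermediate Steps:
A = 1/2 (A = -1*(-1/2) = 1/2 ≈ 0.50000)
g(a) = -9/4 (g(a) = -(-5 + 1/2)*(-2)/4 = -(-9)*(-2)/8 = -1/4*9 = -9/4)
(t(23, -23) + g(39))**2 = (-23 - 9/4)**2 = (-101/4)**2 = 10201/16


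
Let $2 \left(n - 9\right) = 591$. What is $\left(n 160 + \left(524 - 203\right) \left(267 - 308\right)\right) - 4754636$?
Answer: $-4719077$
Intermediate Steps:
$n = \frac{609}{2}$ ($n = 9 + \frac{1}{2} \cdot 591 = 9 + \frac{591}{2} = \frac{609}{2} \approx 304.5$)
$\left(n 160 + \left(524 - 203\right) \left(267 - 308\right)\right) - 4754636 = \left(\frac{609}{2} \cdot 160 + \left(524 - 203\right) \left(267 - 308\right)\right) - 4754636 = \left(48720 + 321 \left(-41\right)\right) - 4754636 = \left(48720 - 13161\right) - 4754636 = 35559 - 4754636 = -4719077$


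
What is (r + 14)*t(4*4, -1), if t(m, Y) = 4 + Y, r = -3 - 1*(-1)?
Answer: 36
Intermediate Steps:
r = -2 (r = -3 + 1 = -2)
(r + 14)*t(4*4, -1) = (-2 + 14)*(4 - 1) = 12*3 = 36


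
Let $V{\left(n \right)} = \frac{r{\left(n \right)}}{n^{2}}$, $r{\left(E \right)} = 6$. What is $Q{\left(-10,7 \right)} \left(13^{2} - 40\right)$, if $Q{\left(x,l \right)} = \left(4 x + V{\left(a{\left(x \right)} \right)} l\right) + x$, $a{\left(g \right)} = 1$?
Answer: $-1032$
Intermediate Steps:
$V{\left(n \right)} = \frac{6}{n^{2}}$
$Q{\left(x,l \right)} = 5 x + 6 l$ ($Q{\left(x,l \right)} = \left(4 x + 6 \cdot 1^{-2} l\right) + x = \left(4 x + 6 \cdot 1 l\right) + x = \left(4 x + 6 l\right) + x = 5 x + 6 l$)
$Q{\left(-10,7 \right)} \left(13^{2} - 40\right) = \left(5 \left(-10\right) + 6 \cdot 7\right) \left(13^{2} - 40\right) = \left(-50 + 42\right) \left(169 - 40\right) = \left(-8\right) 129 = -1032$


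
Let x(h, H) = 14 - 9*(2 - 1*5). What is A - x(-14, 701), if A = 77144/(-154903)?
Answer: -6428167/154903 ≈ -41.498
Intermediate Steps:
A = -77144/154903 (A = 77144*(-1/154903) = -77144/154903 ≈ -0.49801)
x(h, H) = 41 (x(h, H) = 14 - 9*(2 - 5) = 14 - 9*(-3) = 14 + 27 = 41)
A - x(-14, 701) = -77144/154903 - 1*41 = -77144/154903 - 41 = -6428167/154903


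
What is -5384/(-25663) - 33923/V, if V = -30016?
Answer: 1032172093/770300608 ≈ 1.3400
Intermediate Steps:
-5384/(-25663) - 33923/V = -5384/(-25663) - 33923/(-30016) = -5384*(-1/25663) - 33923*(-1/30016) = 5384/25663 + 33923/30016 = 1032172093/770300608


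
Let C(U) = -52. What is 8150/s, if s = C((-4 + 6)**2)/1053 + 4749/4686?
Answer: 41246172/4879 ≈ 8453.8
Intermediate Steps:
s = 121975/126522 (s = -52/1053 + 4749/4686 = -52*1/1053 + 4749*(1/4686) = -4/81 + 1583/1562 = 121975/126522 ≈ 0.96406)
8150/s = 8150/(121975/126522) = 8150*(126522/121975) = 41246172/4879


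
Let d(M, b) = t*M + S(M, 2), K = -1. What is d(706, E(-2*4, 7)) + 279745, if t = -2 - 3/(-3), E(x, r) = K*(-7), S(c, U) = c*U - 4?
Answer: 280447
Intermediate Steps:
S(c, U) = -4 + U*c (S(c, U) = U*c - 4 = -4 + U*c)
E(x, r) = 7 (E(x, r) = -1*(-7) = 7)
t = -1 (t = -2 - 3*(-1/3) = -2 + 1 = -1)
d(M, b) = -4 + M (d(M, b) = -M + (-4 + 2*M) = -4 + M)
d(706, E(-2*4, 7)) + 279745 = (-4 + 706) + 279745 = 702 + 279745 = 280447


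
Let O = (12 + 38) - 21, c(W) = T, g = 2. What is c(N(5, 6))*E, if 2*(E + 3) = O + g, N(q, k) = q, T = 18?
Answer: 225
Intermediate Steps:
c(W) = 18
O = 29 (O = 50 - 21 = 29)
E = 25/2 (E = -3 + (29 + 2)/2 = -3 + (½)*31 = -3 + 31/2 = 25/2 ≈ 12.500)
c(N(5, 6))*E = 18*(25/2) = 225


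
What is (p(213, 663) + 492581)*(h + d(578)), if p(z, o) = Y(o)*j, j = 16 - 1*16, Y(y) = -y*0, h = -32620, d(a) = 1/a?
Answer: -9287299010579/578 ≈ -1.6068e+10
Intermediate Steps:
Y(y) = 0
j = 0 (j = 16 - 16 = 0)
p(z, o) = 0 (p(z, o) = 0*0 = 0)
(p(213, 663) + 492581)*(h + d(578)) = (0 + 492581)*(-32620 + 1/578) = 492581*(-32620 + 1/578) = 492581*(-18854359/578) = -9287299010579/578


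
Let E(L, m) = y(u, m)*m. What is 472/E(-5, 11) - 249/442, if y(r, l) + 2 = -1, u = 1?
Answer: -216841/14586 ≈ -14.866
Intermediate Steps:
y(r, l) = -3 (y(r, l) = -2 - 1 = -3)
E(L, m) = -3*m
472/E(-5, 11) - 249/442 = 472/((-3*11)) - 249/442 = 472/(-33) - 249*1/442 = 472*(-1/33) - 249/442 = -472/33 - 249/442 = -216841/14586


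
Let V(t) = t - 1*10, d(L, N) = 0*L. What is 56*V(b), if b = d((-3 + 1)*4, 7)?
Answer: -560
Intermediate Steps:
d(L, N) = 0
b = 0
V(t) = -10 + t (V(t) = t - 10 = -10 + t)
56*V(b) = 56*(-10 + 0) = 56*(-10) = -560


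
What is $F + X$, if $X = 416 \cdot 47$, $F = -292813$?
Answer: $-273261$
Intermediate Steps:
$X = 19552$
$F + X = -292813 + 19552 = -273261$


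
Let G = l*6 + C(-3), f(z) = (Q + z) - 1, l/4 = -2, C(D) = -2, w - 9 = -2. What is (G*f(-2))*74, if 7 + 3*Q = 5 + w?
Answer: 14800/3 ≈ 4933.3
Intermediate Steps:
w = 7 (w = 9 - 2 = 7)
l = -8 (l = 4*(-2) = -8)
Q = 5/3 (Q = -7/3 + (5 + 7)/3 = -7/3 + (⅓)*12 = -7/3 + 4 = 5/3 ≈ 1.6667)
f(z) = ⅔ + z (f(z) = (5/3 + z) - 1 = ⅔ + z)
G = -50 (G = -8*6 - 2 = -48 - 2 = -50)
(G*f(-2))*74 = -50*(⅔ - 2)*74 = -50*(-4/3)*74 = (200/3)*74 = 14800/3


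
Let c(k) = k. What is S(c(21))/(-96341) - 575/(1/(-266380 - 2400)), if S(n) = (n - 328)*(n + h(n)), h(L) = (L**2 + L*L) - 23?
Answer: 14889357308660/96341 ≈ 1.5455e+8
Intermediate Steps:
h(L) = -23 + 2*L**2 (h(L) = (L**2 + L**2) - 23 = 2*L**2 - 23 = -23 + 2*L**2)
S(n) = (-328 + n)*(-23 + n + 2*n**2) (S(n) = (n - 328)*(n + (-23 + 2*n**2)) = (-328 + n)*(-23 + n + 2*n**2))
S(c(21))/(-96341) - 575/(1/(-266380 - 2400)) = (7544 - 655*21**2 - 351*21 + 2*21**3)/(-96341) - 575/(1/(-266380 - 2400)) = (7544 - 655*441 - 7371 + 2*9261)*(-1/96341) - 575/(1/(-268780)) = (7544 - 288855 - 7371 + 18522)*(-1/96341) - 575/(-1/268780) = -270160*(-1/96341) - 575*(-268780) = 270160/96341 + 154548500 = 14889357308660/96341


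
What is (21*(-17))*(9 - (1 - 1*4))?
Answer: -4284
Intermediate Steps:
(21*(-17))*(9 - (1 - 1*4)) = -357*(9 - (1 - 4)) = -357*(9 - 1*(-3)) = -357*(9 + 3) = -357*12 = -4284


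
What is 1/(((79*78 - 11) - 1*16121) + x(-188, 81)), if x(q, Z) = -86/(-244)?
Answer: -122/1216297 ≈ -0.00010030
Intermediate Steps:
x(q, Z) = 43/122 (x(q, Z) = -86*(-1/244) = 43/122)
1/(((79*78 - 11) - 1*16121) + x(-188, 81)) = 1/(((79*78 - 11) - 1*16121) + 43/122) = 1/(((6162 - 11) - 16121) + 43/122) = 1/((6151 - 16121) + 43/122) = 1/(-9970 + 43/122) = 1/(-1216297/122) = -122/1216297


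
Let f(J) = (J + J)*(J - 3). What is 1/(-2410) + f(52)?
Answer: 12281359/2410 ≈ 5096.0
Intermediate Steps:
f(J) = 2*J*(-3 + J) (f(J) = (2*J)*(-3 + J) = 2*J*(-3 + J))
1/(-2410) + f(52) = 1/(-2410) + 2*52*(-3 + 52) = -1/2410 + 2*52*49 = -1/2410 + 5096 = 12281359/2410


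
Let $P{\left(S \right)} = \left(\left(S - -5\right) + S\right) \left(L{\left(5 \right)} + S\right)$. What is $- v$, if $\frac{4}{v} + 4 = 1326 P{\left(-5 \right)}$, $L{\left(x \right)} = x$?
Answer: $1$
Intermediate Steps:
$P{\left(S \right)} = \left(5 + S\right) \left(5 + 2 S\right)$ ($P{\left(S \right)} = \left(\left(S - -5\right) + S\right) \left(5 + S\right) = \left(\left(S + 5\right) + S\right) \left(5 + S\right) = \left(\left(5 + S\right) + S\right) \left(5 + S\right) = \left(5 + 2 S\right) \left(5 + S\right) = \left(5 + S\right) \left(5 + 2 S\right)$)
$v = -1$ ($v = \frac{4}{-4 + 1326 \left(25 + 2 \left(-5\right)^{2} + 15 \left(-5\right)\right)} = \frac{4}{-4 + 1326 \left(25 + 2 \cdot 25 - 75\right)} = \frac{4}{-4 + 1326 \left(25 + 50 - 75\right)} = \frac{4}{-4 + 1326 \cdot 0} = \frac{4}{-4 + 0} = \frac{4}{-4} = 4 \left(- \frac{1}{4}\right) = -1$)
$- v = \left(-1\right) \left(-1\right) = 1$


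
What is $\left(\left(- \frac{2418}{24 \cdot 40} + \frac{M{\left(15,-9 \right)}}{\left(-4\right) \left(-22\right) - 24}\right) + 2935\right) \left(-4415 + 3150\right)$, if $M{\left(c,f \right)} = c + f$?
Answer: $- \frac{29677659}{8} \approx -3.7097 \cdot 10^{6}$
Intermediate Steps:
$\left(\left(- \frac{2418}{24 \cdot 40} + \frac{M{\left(15,-9 \right)}}{\left(-4\right) \left(-22\right) - 24}\right) + 2935\right) \left(-4415 + 3150\right) = \left(\left(- \frac{2418}{24 \cdot 40} + \frac{15 - 9}{\left(-4\right) \left(-22\right) - 24}\right) + 2935\right) \left(-4415 + 3150\right) = \left(\left(- \frac{2418}{960} + \frac{6}{88 - 24}\right) + 2935\right) \left(-1265\right) = \left(\left(\left(-2418\right) \frac{1}{960} + \frac{6}{64}\right) + 2935\right) \left(-1265\right) = \left(\left(- \frac{403}{160} + 6 \cdot \frac{1}{64}\right) + 2935\right) \left(-1265\right) = \left(\left(- \frac{403}{160} + \frac{3}{32}\right) + 2935\right) \left(-1265\right) = \left(- \frac{97}{40} + 2935\right) \left(-1265\right) = \frac{117303}{40} \left(-1265\right) = - \frac{29677659}{8}$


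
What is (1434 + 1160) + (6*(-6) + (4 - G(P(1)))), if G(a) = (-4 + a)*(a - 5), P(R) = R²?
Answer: 2550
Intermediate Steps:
G(a) = (-5 + a)*(-4 + a) (G(a) = (-4 + a)*(-5 + a) = (-5 + a)*(-4 + a))
(1434 + 1160) + (6*(-6) + (4 - G(P(1)))) = (1434 + 1160) + (6*(-6) + (4 - (20 + (1²)² - 9*1²))) = 2594 + (-36 + (4 - (20 + 1² - 9*1))) = 2594 + (-36 + (4 - (20 + 1 - 9))) = 2594 + (-36 + (4 - 1*12)) = 2594 + (-36 + (4 - 12)) = 2594 + (-36 - 8) = 2594 - 44 = 2550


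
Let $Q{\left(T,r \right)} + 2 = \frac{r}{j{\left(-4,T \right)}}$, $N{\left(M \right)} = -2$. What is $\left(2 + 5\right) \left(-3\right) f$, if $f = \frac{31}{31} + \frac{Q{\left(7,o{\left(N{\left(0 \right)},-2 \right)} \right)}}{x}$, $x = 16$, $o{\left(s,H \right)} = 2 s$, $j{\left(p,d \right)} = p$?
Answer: $- \frac{315}{16} \approx -19.688$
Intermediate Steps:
$Q{\left(T,r \right)} = -2 - \frac{r}{4}$ ($Q{\left(T,r \right)} = -2 + \frac{r}{-4} = -2 + r \left(- \frac{1}{4}\right) = -2 - \frac{r}{4}$)
$f = \frac{15}{16}$ ($f = \frac{31}{31} + \frac{-2 - \frac{2 \left(-2\right)}{4}}{16} = 31 \cdot \frac{1}{31} + \left(-2 - -1\right) \frac{1}{16} = 1 + \left(-2 + 1\right) \frac{1}{16} = 1 - \frac{1}{16} = \frac{15}{16} \approx 0.9375$)
$\left(2 + 5\right) \left(-3\right) f = \left(2 + 5\right) \left(-3\right) \frac{15}{16} = 7 \left(-3\right) \frac{15}{16} = \left(-21\right) \frac{15}{16} = - \frac{315}{16}$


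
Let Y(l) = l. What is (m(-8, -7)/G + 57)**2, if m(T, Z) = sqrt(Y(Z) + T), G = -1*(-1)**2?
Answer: (57 - I*sqrt(15))**2 ≈ 3234.0 - 441.52*I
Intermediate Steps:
G = -1 (G = -1*1 = -1)
m(T, Z) = sqrt(T + Z) (m(T, Z) = sqrt(Z + T) = sqrt(T + Z))
(m(-8, -7)/G + 57)**2 = (sqrt(-8 - 7)/(-1) + 57)**2 = (sqrt(-15)*(-1) + 57)**2 = ((I*sqrt(15))*(-1) + 57)**2 = (-I*sqrt(15) + 57)**2 = (57 - I*sqrt(15))**2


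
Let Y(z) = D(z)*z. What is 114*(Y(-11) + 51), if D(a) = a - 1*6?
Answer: 27132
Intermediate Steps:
D(a) = -6 + a (D(a) = a - 6 = -6 + a)
Y(z) = z*(-6 + z) (Y(z) = (-6 + z)*z = z*(-6 + z))
114*(Y(-11) + 51) = 114*(-11*(-6 - 11) + 51) = 114*(-11*(-17) + 51) = 114*(187 + 51) = 114*238 = 27132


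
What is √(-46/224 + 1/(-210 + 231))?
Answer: I*√1113/84 ≈ 0.39716*I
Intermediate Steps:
√(-46/224 + 1/(-210 + 231)) = √(-46*1/224 + 1/21) = √(-23/112 + 1/21) = √(-53/336) = I*√1113/84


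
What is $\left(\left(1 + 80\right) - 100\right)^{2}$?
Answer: $361$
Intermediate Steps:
$\left(\left(1 + 80\right) - 100\right)^{2} = \left(81 - 100\right)^{2} = \left(-19\right)^{2} = 361$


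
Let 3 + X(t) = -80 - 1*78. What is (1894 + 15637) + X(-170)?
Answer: 17370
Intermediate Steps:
X(t) = -161 (X(t) = -3 + (-80 - 1*78) = -3 + (-80 - 78) = -3 - 158 = -161)
(1894 + 15637) + X(-170) = (1894 + 15637) - 161 = 17531 - 161 = 17370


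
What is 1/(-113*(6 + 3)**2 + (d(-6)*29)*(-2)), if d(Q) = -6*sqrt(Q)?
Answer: -339/3129779 - 116*I*sqrt(6)/28168011 ≈ -0.00010831 - 1.0087e-5*I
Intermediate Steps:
1/(-113*(6 + 3)**2 + (d(-6)*29)*(-2)) = 1/(-113*(6 + 3)**2 + (-6*I*sqrt(6)*29)*(-2)) = 1/(-113*9**2 + (-6*I*sqrt(6)*29)*(-2)) = 1/(-113*81 + (-6*I*sqrt(6)*29)*(-2)) = 1/(-9153 - 174*I*sqrt(6)*(-2)) = 1/(-9153 + 348*I*sqrt(6))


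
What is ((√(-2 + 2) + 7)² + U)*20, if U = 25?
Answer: 1480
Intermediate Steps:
((√(-2 + 2) + 7)² + U)*20 = ((√(-2 + 2) + 7)² + 25)*20 = ((√0 + 7)² + 25)*20 = ((0 + 7)² + 25)*20 = (7² + 25)*20 = (49 + 25)*20 = 74*20 = 1480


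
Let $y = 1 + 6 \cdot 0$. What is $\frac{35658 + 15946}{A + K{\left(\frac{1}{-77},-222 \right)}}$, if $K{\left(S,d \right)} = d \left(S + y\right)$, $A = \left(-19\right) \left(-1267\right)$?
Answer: $\frac{209132}{96671} \approx 2.1633$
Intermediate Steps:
$A = 24073$
$y = 1$ ($y = 1 + 0 = 1$)
$K{\left(S,d \right)} = d \left(1 + S\right)$ ($K{\left(S,d \right)} = d \left(S + 1\right) = d \left(1 + S\right)$)
$\frac{35658 + 15946}{A + K{\left(\frac{1}{-77},-222 \right)}} = \frac{35658 + 15946}{24073 - 222 \left(1 + \frac{1}{-77}\right)} = \frac{51604}{24073 - 222 \left(1 - \frac{1}{77}\right)} = \frac{51604}{24073 - \frac{16872}{77}} = \frac{51604}{\frac{1836749}{77}} = 51604 \cdot \frac{77}{1836749} = \frac{209132}{96671}$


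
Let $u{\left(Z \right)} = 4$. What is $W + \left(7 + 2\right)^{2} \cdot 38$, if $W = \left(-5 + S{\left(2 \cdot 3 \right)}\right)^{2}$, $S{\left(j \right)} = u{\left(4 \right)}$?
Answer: $3079$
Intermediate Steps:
$S{\left(j \right)} = 4$
$W = 1$ ($W = \left(-5 + 4\right)^{2} = \left(-1\right)^{2} = 1$)
$W + \left(7 + 2\right)^{2} \cdot 38 = 1 + \left(7 + 2\right)^{2} \cdot 38 = 1 + 9^{2} \cdot 38 = 1 + 81 \cdot 38 = 1 + 3078 = 3079$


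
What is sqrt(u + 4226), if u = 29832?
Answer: sqrt(34058) ≈ 184.55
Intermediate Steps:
sqrt(u + 4226) = sqrt(29832 + 4226) = sqrt(34058)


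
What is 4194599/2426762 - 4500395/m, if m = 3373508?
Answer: 1614562856151/4093350510548 ≈ 0.39444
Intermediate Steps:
4194599/2426762 - 4500395/m = 4194599/2426762 - 4500395/3373508 = 1614562856151/4093350510548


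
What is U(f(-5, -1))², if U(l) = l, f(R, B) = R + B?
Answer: 36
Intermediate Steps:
f(R, B) = B + R
U(f(-5, -1))² = (-1 - 5)² = (-6)² = 36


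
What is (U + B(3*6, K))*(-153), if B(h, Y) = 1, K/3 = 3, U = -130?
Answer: 19737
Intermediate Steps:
K = 9 (K = 3*3 = 9)
(U + B(3*6, K))*(-153) = (-130 + 1)*(-153) = -129*(-153) = 19737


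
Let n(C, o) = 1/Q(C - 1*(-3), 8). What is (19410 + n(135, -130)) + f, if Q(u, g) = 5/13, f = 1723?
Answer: 105678/5 ≈ 21136.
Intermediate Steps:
Q(u, g) = 5/13 (Q(u, g) = 5*(1/13) = 5/13)
n(C, o) = 13/5 (n(C, o) = 1/(5/13) = 13/5)
(19410 + n(135, -130)) + f = (19410 + 13/5) + 1723 = 97063/5 + 1723 = 105678/5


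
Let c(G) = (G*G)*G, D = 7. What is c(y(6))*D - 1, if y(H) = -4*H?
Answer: -96769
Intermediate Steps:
c(G) = G³ (c(G) = G²*G = G³)
c(y(6))*D - 1 = (-4*6)³*7 - 1 = (-24)³*7 - 1 = -13824*7 - 1 = -96768 - 1 = -96769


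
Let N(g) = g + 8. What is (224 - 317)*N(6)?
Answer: -1302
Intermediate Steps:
N(g) = 8 + g
(224 - 317)*N(6) = (224 - 317)*(8 + 6) = -93*14 = -1302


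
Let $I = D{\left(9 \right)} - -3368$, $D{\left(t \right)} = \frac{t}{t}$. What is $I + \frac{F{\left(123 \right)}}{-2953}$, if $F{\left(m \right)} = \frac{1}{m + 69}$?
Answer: $\frac{1910142143}{566976} \approx 3369.0$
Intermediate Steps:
$F{\left(m \right)} = \frac{1}{69 + m}$
$D{\left(t \right)} = 1$
$I = 3369$ ($I = 1 - -3368 = 1 + 3368 = 3369$)
$I + \frac{F{\left(123 \right)}}{-2953} = 3369 + \frac{1}{\left(69 + 123\right) \left(-2953\right)} = 3369 + \frac{1}{192} \left(- \frac{1}{2953}\right) = 3369 - \frac{1}{566976} = \frac{1910142143}{566976}$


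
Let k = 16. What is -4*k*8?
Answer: -512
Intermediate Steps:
-4*k*8 = -4*16*8 = -64*8 = -512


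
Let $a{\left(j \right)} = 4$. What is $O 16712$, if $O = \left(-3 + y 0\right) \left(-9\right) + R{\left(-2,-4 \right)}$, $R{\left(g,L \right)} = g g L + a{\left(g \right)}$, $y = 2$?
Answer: $250680$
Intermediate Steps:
$R{\left(g,L \right)} = 4 + L g^{2}$ ($R{\left(g,L \right)} = g g L + 4 = g^{2} L + 4 = L g^{2} + 4 = 4 + L g^{2}$)
$O = 15$ ($O = \left(-3 + 2 \cdot 0\right) \left(-9\right) + \left(4 - 4 \left(-2\right)^{2}\right) = \left(-3 + 0\right) \left(-9\right) + \left(4 - 16\right) = \left(-3\right) \left(-9\right) + \left(4 - 16\right) = 27 - 12 = 15$)
$O 16712 = 15 \cdot 16712 = 250680$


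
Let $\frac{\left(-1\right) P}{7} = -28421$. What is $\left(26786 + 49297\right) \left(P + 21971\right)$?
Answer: $16808104194$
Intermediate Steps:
$P = 198947$ ($P = \left(-7\right) \left(-28421\right) = 198947$)
$\left(26786 + 49297\right) \left(P + 21971\right) = \left(26786 + 49297\right) \left(198947 + 21971\right) = 76083 \cdot 220918 = 16808104194$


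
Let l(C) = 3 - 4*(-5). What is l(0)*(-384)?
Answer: -8832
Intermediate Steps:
l(C) = 23 (l(C) = 3 + 20 = 23)
l(0)*(-384) = 23*(-384) = -8832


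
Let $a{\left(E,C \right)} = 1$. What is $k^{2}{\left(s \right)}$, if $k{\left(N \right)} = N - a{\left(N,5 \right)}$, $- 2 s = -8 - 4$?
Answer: $25$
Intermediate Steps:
$s = 6$ ($s = - \frac{-8 - 4}{2} = \left(- \frac{1}{2}\right) \left(-12\right) = 6$)
$k{\left(N \right)} = -1 + N$ ($k{\left(N \right)} = N - 1 = -1 + N$)
$k^{2}{\left(s \right)} = \left(-1 + 6\right)^{2} = 5^{2} = 25$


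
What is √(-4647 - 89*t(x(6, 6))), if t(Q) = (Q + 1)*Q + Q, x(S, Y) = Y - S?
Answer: I*√4647 ≈ 68.169*I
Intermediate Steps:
t(Q) = Q + Q*(1 + Q) (t(Q) = (1 + Q)*Q + Q = Q*(1 + Q) + Q = Q + Q*(1 + Q))
√(-4647 - 89*t(x(6, 6))) = √(-4647 - 89*(6 - 1*6)*(2 + (6 - 1*6))) = √(-4647 - 89*(6 - 6)*(2 + (6 - 6))) = √(-4647 - 0*(2 + 0)) = √(-4647 - 0*2) = √(-4647 - 89*0) = √(-4647 + 0) = √(-4647) = I*√4647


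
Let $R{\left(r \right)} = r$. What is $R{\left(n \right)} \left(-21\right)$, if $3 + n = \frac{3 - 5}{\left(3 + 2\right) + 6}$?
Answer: $\frac{735}{11} \approx 66.818$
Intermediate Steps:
$n = - \frac{35}{11}$ ($n = -3 + \frac{3 - 5}{\left(3 + 2\right) + 6} = -3 - \frac{2}{5 + 6} = -3 - \frac{2}{11} = - \frac{35}{11} \approx -3.1818$)
$R{\left(n \right)} \left(-21\right) = \left(- \frac{35}{11}\right) \left(-21\right) = \frac{735}{11}$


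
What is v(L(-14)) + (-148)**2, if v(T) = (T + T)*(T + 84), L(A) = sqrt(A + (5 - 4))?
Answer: 21878 + 168*I*sqrt(13) ≈ 21878.0 + 605.73*I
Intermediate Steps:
L(A) = sqrt(1 + A) (L(A) = sqrt(A + 1) = sqrt(1 + A))
v(T) = 2*T*(84 + T) (v(T) = (2*T)*(84 + T) = 2*T*(84 + T))
v(L(-14)) + (-148)**2 = 2*sqrt(1 - 14)*(84 + sqrt(1 - 14)) + (-148)**2 = 2*sqrt(-13)*(84 + sqrt(-13)) + 21904 = 2*(I*sqrt(13))*(84 + I*sqrt(13)) + 21904 = 2*I*sqrt(13)*(84 + I*sqrt(13)) + 21904 = 21904 + 2*I*sqrt(13)*(84 + I*sqrt(13))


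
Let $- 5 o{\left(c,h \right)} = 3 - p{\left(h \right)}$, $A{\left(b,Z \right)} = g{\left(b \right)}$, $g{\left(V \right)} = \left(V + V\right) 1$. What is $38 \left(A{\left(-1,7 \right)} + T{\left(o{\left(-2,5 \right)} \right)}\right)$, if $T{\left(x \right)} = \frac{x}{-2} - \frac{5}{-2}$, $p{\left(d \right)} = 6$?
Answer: $\frac{38}{5} \approx 7.6$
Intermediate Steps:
$g{\left(V \right)} = 2 V$ ($g{\left(V \right)} = 2 V 1 = 2 V$)
$A{\left(b,Z \right)} = 2 b$
$o{\left(c,h \right)} = \frac{3}{5}$ ($o{\left(c,h \right)} = - \frac{3 - 6}{5} = \left(- \frac{1}{5}\right) \left(-3\right) = \frac{3}{5}$)
$T{\left(x \right)} = \frac{5}{2} - \frac{x}{2}$ ($T{\left(x \right)} = x \left(- \frac{1}{2}\right) - - \frac{5}{2} = - \frac{x}{2} + \frac{5}{2} = \frac{5}{2} - \frac{x}{2}$)
$38 \left(A{\left(-1,7 \right)} + T{\left(o{\left(-2,5 \right)} \right)}\right) = 38 \left(2 \left(-1\right) + \left(\frac{5}{2} - \frac{3}{10}\right)\right) = 38 \left(-2 + \left(\frac{5}{2} - \frac{3}{10}\right)\right) = 38 \left(-2 + \frac{11}{5}\right) = 38 \cdot \frac{1}{5} = \frac{38}{5}$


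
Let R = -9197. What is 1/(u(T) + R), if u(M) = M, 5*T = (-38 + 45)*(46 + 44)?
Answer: -1/9071 ≈ -0.00011024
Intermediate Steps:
T = 126 (T = ((-38 + 45)*(46 + 44))/5 = (7*90)/5 = (⅕)*630 = 126)
1/(u(T) + R) = 1/(126 - 9197) = 1/(-9071) = -1/9071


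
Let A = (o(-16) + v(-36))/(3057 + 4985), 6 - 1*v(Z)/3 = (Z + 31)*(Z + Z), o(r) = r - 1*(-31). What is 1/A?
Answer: -8042/1047 ≈ -7.6810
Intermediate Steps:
o(r) = 31 + r (o(r) = r + 31 = 31 + r)
v(Z) = 18 - 6*Z*(31 + Z) (v(Z) = 18 - 3*(Z + 31)*(Z + Z) = 18 - 3*(31 + Z)*2*Z = 18 - 6*Z*(31 + Z))
A = -1047/8042 (A = ((31 - 16) + (18 - 186*(-36) - 6*(-36)²))/(3057 + 4985) = (15 + (18 + 6696 - 6*1296))/8042 = (15 + (18 + 6696 - 7776))*(1/8042) = (15 - 1062)*(1/8042) = -1047*1/8042 = -1047/8042 ≈ -0.13019)
1/A = 1/(-1047/8042) = -8042/1047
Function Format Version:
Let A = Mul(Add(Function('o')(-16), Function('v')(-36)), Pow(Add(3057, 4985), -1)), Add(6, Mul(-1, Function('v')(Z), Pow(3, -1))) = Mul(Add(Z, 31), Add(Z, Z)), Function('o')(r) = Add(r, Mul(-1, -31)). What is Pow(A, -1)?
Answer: Rational(-8042, 1047) ≈ -7.6810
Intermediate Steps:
Function('o')(r) = Add(31, r) (Function('o')(r) = Add(r, 31) = Add(31, r))
Function('v')(Z) = Add(18, Mul(-6, Z, Add(31, Z))) (Function('v')(Z) = Add(18, Mul(-3, Mul(Add(Z, 31), Add(Z, Z)))) = Add(18, Mul(-3, Mul(Add(31, Z), Mul(2, Z)))) = Add(18, Mul(-3, Mul(2, Z, Add(31, Z)))) = Add(18, Mul(-6, Z, Add(31, Z))))
A = Rational(-1047, 8042) (A = Mul(Add(Add(31, -16), Add(18, Mul(-186, -36), Mul(-6, Pow(-36, 2)))), Pow(Add(3057, 4985), -1)) = Mul(Add(15, Add(18, 6696, Mul(-6, 1296))), Pow(8042, -1)) = Mul(Add(15, Add(18, 6696, -7776)), Rational(1, 8042)) = Mul(Add(15, -1062), Rational(1, 8042)) = Mul(-1047, Rational(1, 8042)) = Rational(-1047, 8042) ≈ -0.13019)
Pow(A, -1) = Pow(Rational(-1047, 8042), -1) = Rational(-8042, 1047)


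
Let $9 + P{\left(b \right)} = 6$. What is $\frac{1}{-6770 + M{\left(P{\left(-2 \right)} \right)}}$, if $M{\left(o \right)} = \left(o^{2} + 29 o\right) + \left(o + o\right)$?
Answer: $- \frac{1}{6854} \approx -0.0001459$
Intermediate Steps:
$P{\left(b \right)} = -3$ ($P{\left(b \right)} = -9 + 6 = -3$)
$M{\left(o \right)} = o^{2} + 31 o$ ($M{\left(o \right)} = \left(o^{2} + 29 o\right) + 2 o = o^{2} + 31 o$)
$\frac{1}{-6770 + M{\left(P{\left(-2 \right)} \right)}} = \frac{1}{-6770 - 3 \left(31 - 3\right)} = \frac{1}{-6770 - 84} = \frac{1}{-6854} = - \frac{1}{6854}$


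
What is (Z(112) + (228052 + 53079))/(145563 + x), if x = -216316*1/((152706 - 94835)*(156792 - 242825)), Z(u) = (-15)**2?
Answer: 1400819682187508/724731356214625 ≈ 1.9329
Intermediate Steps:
Z(u) = 225
x = 216316/4978815743 (x = -216316/(57871*(-86033)) = -216316/(-4978815743) = -216316*(-1/4978815743) = 216316/4978815743 ≈ 4.3447e-5)
(Z(112) + (228052 + 53079))/(145563 + x) = (225 + (228052 + 53079))/(145563 + 216316/4978815743) = (225 + 281131)/(724731356214625/4978815743) = 281356*(4978815743/724731356214625) = 1400819682187508/724731356214625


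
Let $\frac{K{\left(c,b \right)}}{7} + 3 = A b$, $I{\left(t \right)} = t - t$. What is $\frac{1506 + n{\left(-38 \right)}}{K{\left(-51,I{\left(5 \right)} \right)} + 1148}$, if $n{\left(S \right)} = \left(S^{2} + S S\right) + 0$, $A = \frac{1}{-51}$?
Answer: $\frac{4394}{1127} \approx 3.8988$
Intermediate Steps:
$A = - \frac{1}{51} \approx -0.019608$
$I{\left(t \right)} = 0$
$n{\left(S \right)} = 2 S^{2}$ ($n{\left(S \right)} = \left(S^{2} + S^{2}\right) + 0 = 2 S^{2} + 0 = 2 S^{2}$)
$K{\left(c,b \right)} = -21 - \frac{7 b}{51}$ ($K{\left(c,b \right)} = -21 + 7 \left(- \frac{b}{51}\right) = -21 - \frac{7 b}{51}$)
$\frac{1506 + n{\left(-38 \right)}}{K{\left(-51,I{\left(5 \right)} \right)} + 1148} = \frac{1506 + 2 \left(-38\right)^{2}}{\left(-21 - 0\right) + 1148} = \frac{1506 + 2 \cdot 1444}{\left(-21 + 0\right) + 1148} = \frac{1506 + 2888}{-21 + 1148} = \frac{4394}{1127}$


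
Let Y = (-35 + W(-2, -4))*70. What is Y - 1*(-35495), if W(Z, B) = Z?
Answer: 32905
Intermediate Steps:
Y = -2590 (Y = (-35 - 2)*70 = -37*70 = -2590)
Y - 1*(-35495) = -2590 - 1*(-35495) = -2590 + 35495 = 32905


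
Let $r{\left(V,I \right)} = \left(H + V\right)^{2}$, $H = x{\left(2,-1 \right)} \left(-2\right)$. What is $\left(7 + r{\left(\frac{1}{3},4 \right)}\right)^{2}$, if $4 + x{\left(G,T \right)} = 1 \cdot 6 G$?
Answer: $\frac{5161984}{81} \approx 63728.0$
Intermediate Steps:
$x{\left(G,T \right)} = -4 + 6 G$ ($x{\left(G,T \right)} = -4 + 1 \cdot 6 G = -4 + 6 G$)
$H = -16$ ($H = \left(-4 + 6 \cdot 2\right) \left(-2\right) = \left(-4 + 12\right) \left(-2\right) = 8 \left(-2\right) = -16$)
$r{\left(V,I \right)} = \left(-16 + V\right)^{2}$
$\left(7 + r{\left(\frac{1}{3},4 \right)}\right)^{2} = \left(7 + \left(-16 + \frac{1}{3}\right)^{2}\right)^{2} = \left(7 + \left(- \frac{47}{3}\right)^{2}\right)^{2} = \left(7 + \frac{2209}{9}\right)^{2} = \left(\frac{2272}{9}\right)^{2} = \frac{5161984}{81}$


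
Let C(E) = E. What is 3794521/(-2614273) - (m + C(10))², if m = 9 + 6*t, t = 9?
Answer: -13935255338/2614273 ≈ -5330.5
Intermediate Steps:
m = 63 (m = 9 + 6*9 = 9 + 54 = 63)
3794521/(-2614273) - (m + C(10))² = 3794521/(-2614273) - (63 + 10)² = 3794521*(-1/2614273) - 1*73² = -3794521/2614273 - 1*5329 = -3794521/2614273 - 5329 = -13935255338/2614273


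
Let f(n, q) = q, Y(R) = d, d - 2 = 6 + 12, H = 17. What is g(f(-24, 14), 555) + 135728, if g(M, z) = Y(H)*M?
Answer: 136008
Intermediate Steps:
d = 20 (d = 2 + (6 + 12) = 2 + 18 = 20)
Y(R) = 20
g(M, z) = 20*M
g(f(-24, 14), 555) + 135728 = 20*14 + 135728 = 280 + 135728 = 136008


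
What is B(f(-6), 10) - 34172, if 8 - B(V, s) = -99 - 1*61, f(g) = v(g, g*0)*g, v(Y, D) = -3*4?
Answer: -34004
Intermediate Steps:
v(Y, D) = -12
f(g) = -12*g
B(V, s) = 168 (B(V, s) = 8 - (-99 - 1*61) = 8 - (-99 - 61) = 8 - 1*(-160) = 8 + 160 = 168)
B(f(-6), 10) - 34172 = 168 - 34172 = -34004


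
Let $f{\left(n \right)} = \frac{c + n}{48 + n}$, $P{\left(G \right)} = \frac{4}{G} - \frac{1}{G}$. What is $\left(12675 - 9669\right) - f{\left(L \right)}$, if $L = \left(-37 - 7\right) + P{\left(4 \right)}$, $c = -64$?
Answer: $\frac{57543}{19} \approx 3028.6$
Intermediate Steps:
$P{\left(G \right)} = \frac{3}{G}$
$L = - \frac{173}{4}$ ($L = \left(-37 - 7\right) + \frac{3}{4} = -44 + 3 \cdot \frac{1}{4} = -44 + \frac{3}{4} = - \frac{173}{4} \approx -43.25$)
$f{\left(n \right)} = \frac{-64 + n}{48 + n}$
$\left(12675 - 9669\right) - f{\left(L \right)} = \left(12675 - 9669\right) - \frac{-64 - \frac{173}{4}}{48 - \frac{173}{4}} = \left(12675 - 9669\right) - \frac{1}{\frac{19}{4}} \left(- \frac{429}{4}\right) = 3006 - \frac{4}{19} \left(- \frac{429}{4}\right) = 3006 - - \frac{429}{19} = 3006 + \frac{429}{19} = \frac{57543}{19}$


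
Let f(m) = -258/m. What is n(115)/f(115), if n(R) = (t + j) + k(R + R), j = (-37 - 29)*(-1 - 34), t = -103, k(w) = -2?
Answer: -84525/86 ≈ -982.85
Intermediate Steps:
j = 2310 (j = -66*(-35) = 2310)
n(R) = 2205 (n(R) = (-103 + 2310) - 2 = 2207 - 2 = 2205)
n(115)/f(115) = 2205/((-258/115)) = 2205/((-258*1/115)) = 2205/(-258/115) = 2205*(-115/258) = -84525/86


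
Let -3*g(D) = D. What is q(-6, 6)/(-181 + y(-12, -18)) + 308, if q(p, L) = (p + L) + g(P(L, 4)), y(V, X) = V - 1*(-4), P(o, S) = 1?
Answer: 174637/567 ≈ 308.00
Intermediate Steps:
g(D) = -D/3
y(V, X) = 4 + V (y(V, X) = V + 4 = 4 + V)
q(p, L) = -⅓ + L + p (q(p, L) = (p + L) - ⅓*1 = (L + p) - ⅓ = -⅓ + L + p)
q(-6, 6)/(-181 + y(-12, -18)) + 308 = (-⅓ + 6 - 6)/(-181 + (4 - 12)) + 308 = -1/(3*(-181 - 8)) + 308 = -⅓/(-189) + 308 = -⅓*(-1/189) + 308 = 1/567 + 308 = 174637/567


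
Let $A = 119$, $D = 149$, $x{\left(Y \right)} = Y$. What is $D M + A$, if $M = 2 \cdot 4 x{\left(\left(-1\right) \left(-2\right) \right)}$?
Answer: $2503$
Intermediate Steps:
$M = 16$ ($M = 2 \cdot 4 \left(\left(-1\right) \left(-2\right)\right) = 8 \cdot 2 = 16$)
$D M + A = 149 \cdot 16 + 119 = 2384 + 119 = 2503$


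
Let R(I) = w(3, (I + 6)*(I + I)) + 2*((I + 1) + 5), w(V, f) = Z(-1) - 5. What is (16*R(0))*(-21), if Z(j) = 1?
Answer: -2688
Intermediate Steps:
w(V, f) = -4 (w(V, f) = 1 - 5 = -4)
R(I) = 8 + 2*I (R(I) = -4 + 2*((I + 1) + 5) = -4 + 2*((1 + I) + 5) = -4 + 2*(6 + I) = -4 + (12 + 2*I) = 8 + 2*I)
(16*R(0))*(-21) = (16*(8 + 2*0))*(-21) = (16*(8 + 0))*(-21) = (16*8)*(-21) = 128*(-21) = -2688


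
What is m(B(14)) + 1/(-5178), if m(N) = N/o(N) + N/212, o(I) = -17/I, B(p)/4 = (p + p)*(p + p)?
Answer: -2698851063781/4665378 ≈ -5.7849e+5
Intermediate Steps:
B(p) = 16*p**2 (B(p) = 4*((p + p)*(p + p)) = 4*((2*p)*(2*p)) = 4*(4*p**2) = 16*p**2)
m(N) = -N**2/17 + N/212 (m(N) = N/((-17/N)) + N/212 = N*(-N/17) + N*(1/212) = -N**2/17 + N/212)
m(B(14)) + 1/(-5178) = (16*14**2)*(17 - 3392*14**2)/3604 + 1/(-5178) = (16*196)*(17 - 3392*196)/3604 - 1/5178 = (1/3604)*3136*(17 - 212*3136) - 1/5178 = (1/3604)*3136*(17 - 664832) - 1/5178 = (1/3604)*3136*(-664815) - 1/5178 = -521214960/901 - 1/5178 = -2698851063781/4665378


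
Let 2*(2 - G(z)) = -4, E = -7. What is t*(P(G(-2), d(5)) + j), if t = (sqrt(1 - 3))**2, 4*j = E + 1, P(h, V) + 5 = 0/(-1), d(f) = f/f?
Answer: 13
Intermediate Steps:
d(f) = 1
G(z) = 4 (G(z) = 2 - 1/2*(-4) = 2 + 2 = 4)
P(h, V) = -5 (P(h, V) = -5 + 0/(-1) = -5 + 0*(-1) = -5 + 0 = -5)
j = -3/2 (j = (-7 + 1)/4 = (1/4)*(-6) = -3/2 ≈ -1.5000)
t = -2 (t = (sqrt(-2))**2 = (I*sqrt(2))**2 = -2)
t*(P(G(-2), d(5)) + j) = -2*(-5 - 3/2) = -2*(-13/2) = 13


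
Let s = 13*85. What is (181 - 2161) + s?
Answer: -875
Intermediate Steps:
s = 1105
(181 - 2161) + s = (181 - 2161) + 1105 = -1980 + 1105 = -875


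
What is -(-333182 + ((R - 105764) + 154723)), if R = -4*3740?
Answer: 299183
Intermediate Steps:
R = -14960
-(-333182 + ((R - 105764) + 154723)) = -(-333182 + ((-14960 - 105764) + 154723)) = -(-333182 + (-120724 + 154723)) = -(-333182 + 33999) = -1*(-299183) = 299183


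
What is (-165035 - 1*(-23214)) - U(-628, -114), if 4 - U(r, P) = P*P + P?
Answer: -128943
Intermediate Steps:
U(r, P) = 4 - P - P² (U(r, P) = 4 - (P*P + P) = 4 - (P² + P) = 4 - (P + P²) = 4 + (-P - P²) = 4 - P - P²)
(-165035 - 1*(-23214)) - U(-628, -114) = (-165035 - 1*(-23214)) - (4 - 1*(-114) - 1*(-114)²) = (-165035 + 23214) - (4 + 114 - 1*12996) = -141821 - (4 + 114 - 12996) = -141821 - 1*(-12878) = -141821 + 12878 = -128943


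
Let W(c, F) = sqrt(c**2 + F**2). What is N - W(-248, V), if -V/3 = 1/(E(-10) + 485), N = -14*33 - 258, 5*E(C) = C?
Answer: -720 - sqrt(1594245185)/161 ≈ -968.00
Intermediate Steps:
E(C) = C/5
N = -720 (N = -462 - 258 = -720)
V = -1/161 (V = -3/((1/5)*(-10) + 485) = -3/(-2 + 485) = -3/483 = -3*1/483 = -1/161 ≈ -0.0062112)
W(c, F) = sqrt(F**2 + c**2)
N - W(-248, V) = -720 - sqrt((-1/161)**2 + (-248)**2) = -720 - sqrt(1/25921 + 61504) = -720 - sqrt(1594245185/25921) = -720 - sqrt(1594245185)/161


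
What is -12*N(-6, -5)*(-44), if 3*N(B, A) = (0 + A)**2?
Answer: 4400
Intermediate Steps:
N(B, A) = A**2/3 (N(B, A) = (0 + A)**2/3 = A**2/3)
-12*N(-6, -5)*(-44) = -4*(-5)**2*(-44) = -4*25*(-44) = -12*25/3*(-44) = -100*(-44) = 4400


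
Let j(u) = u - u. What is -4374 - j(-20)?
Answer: -4374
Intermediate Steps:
j(u) = 0
-4374 - j(-20) = -4374 - 1*0 = -4374 + 0 = -4374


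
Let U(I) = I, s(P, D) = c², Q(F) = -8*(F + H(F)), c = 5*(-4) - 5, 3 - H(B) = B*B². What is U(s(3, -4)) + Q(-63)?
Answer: -1999271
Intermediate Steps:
H(B) = 3 - B³ (H(B) = 3 - B*B² = 3 - B³)
c = -25 (c = -20 - 5 = -25)
Q(F) = -24 - 8*F + 8*F³ (Q(F) = -8*(F + (3 - F³)) = -8*(3 + F - F³) = -24 - 8*F + 8*F³)
s(P, D) = 625 (s(P, D) = (-25)² = 625)
U(s(3, -4)) + Q(-63) = 625 + (-24 - 8*(-63) + 8*(-63)³) = 625 + (-24 + 504 + 8*(-250047)) = 625 + (-24 + 504 - 2000376) = 625 - 1999896 = -1999271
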